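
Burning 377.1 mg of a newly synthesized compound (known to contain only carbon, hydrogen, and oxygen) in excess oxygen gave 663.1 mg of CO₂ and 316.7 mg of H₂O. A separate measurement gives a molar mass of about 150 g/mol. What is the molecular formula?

mol C = 0.6631 g CO₂ ÷ 44.009 g/mol = 0.015067 mol
mol H = 2 × 0.3167 g H₂O ÷ 18.015 g/mol = 0.035160 mol
mass O = 0.3771 − (0.18097 + 0.035441) = 0.16068 g → mol O = 0.16068 ÷ 15.999 = 0.010043 mol
Divide by the smallest (0.010043 mol): C 1.500, H 3.501, O 1.000
Multiplying each by 2 gives whole numbers: C 3.00, H 7.00, O 2.00
Empirical formula: C3H7O2
Empirical-formula mass = 75.09 g/mol; 150 ÷ 75.09 ≈ 2, so the molecular formula is C6H14O4.

C6H14O4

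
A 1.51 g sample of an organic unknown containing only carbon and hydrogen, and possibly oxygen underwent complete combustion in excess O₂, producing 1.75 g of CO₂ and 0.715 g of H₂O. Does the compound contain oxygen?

yes

mol C = 1.75 g CO₂ ÷ 44.009 g/mol = 0.03976 mol
mol H = 2 × 0.715 g H₂O ÷ 18.015 g/mol = 0.07938 mol
C and H account for only 0.5576 g of the 1.51 g sample; the remaining 0.9524 g must be oxygen.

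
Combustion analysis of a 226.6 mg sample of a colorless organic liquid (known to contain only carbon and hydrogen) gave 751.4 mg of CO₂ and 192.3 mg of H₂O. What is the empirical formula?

mol C = 0.7514 g CO₂ ÷ 44.009 g/mol = 0.017074 mol
mol H = 2 × 0.1923 g H₂O ÷ 18.015 g/mol = 0.021349 mol
Divide by the smallest (0.017074 mol): C 1.000, H 1.250
Multiplying each by 4 gives whole numbers: C 4.00, H 5.00

C4H5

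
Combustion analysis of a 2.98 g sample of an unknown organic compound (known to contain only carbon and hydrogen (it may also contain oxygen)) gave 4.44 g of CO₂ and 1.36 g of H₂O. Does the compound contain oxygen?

yes

mol C = 4.44 g CO₂ ÷ 44.009 g/mol = 0.1009 mol
mol H = 2 × 1.36 g H₂O ÷ 18.015 g/mol = 0.1510 mol
C and H account for only 1.364 g of the 2.98 g sample; the remaining 1.616 g must be oxygen.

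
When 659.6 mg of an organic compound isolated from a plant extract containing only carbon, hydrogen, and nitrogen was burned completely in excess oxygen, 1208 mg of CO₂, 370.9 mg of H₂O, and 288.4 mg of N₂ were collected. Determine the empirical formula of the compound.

mol C = 1.208 g CO₂ ÷ 44.009 g/mol = 0.027449 mol
mol H = 2 × 0.3709 g H₂O ÷ 18.015 g/mol = 0.041177 mol
mol N = 2 × 0.2884 g N₂ ÷ 28.014 g/mol = 0.020590 mol
Divide by the smallest (0.020590 mol): C 1.333, H 2.000, N 1.000
Multiplying each by 3 gives whole numbers: C 4.00, H 6.00, N 3.00

C4H6N3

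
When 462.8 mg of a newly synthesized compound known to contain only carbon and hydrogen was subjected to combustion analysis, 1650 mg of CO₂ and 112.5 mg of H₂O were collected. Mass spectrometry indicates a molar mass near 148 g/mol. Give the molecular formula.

C12H4

mol C = 1.650 g CO₂ ÷ 44.009 g/mol = 0.037492 mol
mol H = 2 × 0.1125 g H₂O ÷ 18.015 g/mol = 0.012490 mol
Divide by the smallest (0.012490 mol): C 3.002, H 1.000
Empirical formula: C3H
Empirical-formula mass = 37.04 g/mol; 148 ÷ 37.04 ≈ 4, so the molecular formula is C12H4.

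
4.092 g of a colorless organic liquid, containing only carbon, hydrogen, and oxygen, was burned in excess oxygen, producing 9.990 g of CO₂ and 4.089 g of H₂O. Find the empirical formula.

mol C = 9.990 g CO₂ ÷ 44.009 g/mol = 0.22700 mol
mol H = 2 × 4.089 g H₂O ÷ 18.015 g/mol = 0.45396 mol
mass O = 4.092 − (2.7265 + 0.45759) = 0.90793 g → mol O = 0.90793 ÷ 15.999 = 0.056749 mol
Divide by the smallest (0.056749 mol): C 4.000, H 7.999, O 1.000

C4H8O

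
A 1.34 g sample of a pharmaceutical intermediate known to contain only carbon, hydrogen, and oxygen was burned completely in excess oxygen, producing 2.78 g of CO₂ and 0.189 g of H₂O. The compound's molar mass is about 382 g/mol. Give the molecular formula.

C18H6O10

mol C = 2.78 g CO₂ ÷ 44.009 g/mol = 0.06317 mol
mol H = 2 × 0.189 g H₂O ÷ 18.015 g/mol = 0.02098 mol
mass O = 1.34 − (0.7587 + 0.02115) = 0.5601 g → mol O = 0.5601 ÷ 15.999 = 0.03501 mol
Divide by the smallest (0.02098 mol): C 3.011, H 1.000, O 1.669
Multiplying each by 3 gives whole numbers: C 9.03, H 3.00, O 5.01
Empirical formula: C9H3O5
Empirical-formula mass = 191.12 g/mol; 382 ÷ 191.12 ≈ 2, so the molecular formula is C18H6O10.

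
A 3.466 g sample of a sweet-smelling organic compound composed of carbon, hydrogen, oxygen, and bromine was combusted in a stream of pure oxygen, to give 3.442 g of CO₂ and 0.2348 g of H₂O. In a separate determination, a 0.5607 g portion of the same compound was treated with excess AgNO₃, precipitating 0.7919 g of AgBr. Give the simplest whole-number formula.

C3HBrO

mol C = 3.442 g CO₂ ÷ 44.009 g/mol = 0.078211 mol
mol H = 2 × 0.2348 g H₂O ÷ 18.015 g/mol = 0.026067 mol
From the AgBr data: mol Br per gram of compound = (0.7919 ÷ 187.772) ÷ 0.5607 = 0.0075216 mol/g, so in the 3.466 g combustion sample mol Br = 0.026070 mol
mass O = 3.466 − (0.93940 + 0.026276 + 2.0831) = 0.41725 g → mol O = 0.41725 ÷ 15.999 = 0.026080 mol
Divide by the smallest (0.026067 mol): C 3.000, H 1.000, Br 1.000, O 1.000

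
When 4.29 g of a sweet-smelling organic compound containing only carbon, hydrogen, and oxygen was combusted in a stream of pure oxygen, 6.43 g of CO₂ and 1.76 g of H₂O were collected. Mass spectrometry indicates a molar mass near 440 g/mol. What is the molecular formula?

C15H20O15

mol C = 6.43 g CO₂ ÷ 44.009 g/mol = 0.1461 mol
mol H = 2 × 1.76 g H₂O ÷ 18.015 g/mol = 0.1954 mol
mass O = 4.29 − (1.755 + 0.1970) = 2.338 g → mol O = 2.338 ÷ 15.999 = 0.1461 mol
Divide by the smallest (0.1461 mol): C 1.000, H 1.337, O 1.000
Multiplying each by 3 gives whole numbers: C 3.00, H 4.01, O 3.00
Empirical formula: C3H4O3
Empirical-formula mass = 88.06 g/mol; 440 ÷ 88.06 ≈ 5, so the molecular formula is C15H20O15.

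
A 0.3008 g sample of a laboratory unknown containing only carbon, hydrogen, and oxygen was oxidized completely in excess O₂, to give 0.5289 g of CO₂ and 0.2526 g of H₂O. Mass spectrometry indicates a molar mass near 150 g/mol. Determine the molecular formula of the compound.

C6H14O4

mol C = 0.5289 g CO₂ ÷ 44.009 g/mol = 0.012018 mol
mol H = 2 × 0.2526 g H₂O ÷ 18.015 g/mol = 0.028043 mol
mass O = 0.3008 − (0.14435 + 0.028268) = 0.12818 g → mol O = 0.12818 ÷ 15.999 = 0.0080120 mol
Divide by the smallest (0.0080120 mol): C 1.500, H 3.500, O 1.000
Multiplying each by 2 gives whole numbers: C 3.00, H 7.00, O 2.00
Empirical formula: C3H7O2
Empirical-formula mass = 75.09 g/mol; 150 ÷ 75.09 ≈ 2, so the molecular formula is C6H14O4.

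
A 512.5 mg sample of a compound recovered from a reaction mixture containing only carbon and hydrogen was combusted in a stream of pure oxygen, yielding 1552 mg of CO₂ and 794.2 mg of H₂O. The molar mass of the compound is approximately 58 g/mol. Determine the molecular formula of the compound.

C4H10

mol C = 1.552 g CO₂ ÷ 44.009 g/mol = 0.035266 mol
mol H = 2 × 0.7942 g H₂O ÷ 18.015 g/mol = 0.088171 mol
Divide by the smallest (0.035266 mol): C 1.000, H 2.500
Multiplying each by 2 gives whole numbers: C 2.00, H 5.00
Empirical formula: C2H5
Empirical-formula mass = 29.06 g/mol; 58 ÷ 29.06 ≈ 2, so the molecular formula is C4H10.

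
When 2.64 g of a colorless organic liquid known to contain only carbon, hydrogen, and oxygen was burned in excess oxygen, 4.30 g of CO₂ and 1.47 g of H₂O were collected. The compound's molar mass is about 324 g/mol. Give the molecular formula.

mol C = 4.30 g CO₂ ÷ 44.009 g/mol = 0.09771 mol
mol H = 2 × 1.47 g H₂O ÷ 18.015 g/mol = 0.1632 mol
mass O = 2.64 − (1.174 + 0.1645) = 1.302 g → mol O = 1.302 ÷ 15.999 = 0.08138 mol
Divide by the smallest (0.08138 mol): C 1.201, H 2.005, O 1.000
Multiplying each by 5 gives whole numbers: C 6.00, H 10.03, O 5.00
Empirical formula: C6H10O5
Empirical-formula mass = 162.14 g/mol; 324 ÷ 162.14 ≈ 2, so the molecular formula is C12H20O10.

C12H20O10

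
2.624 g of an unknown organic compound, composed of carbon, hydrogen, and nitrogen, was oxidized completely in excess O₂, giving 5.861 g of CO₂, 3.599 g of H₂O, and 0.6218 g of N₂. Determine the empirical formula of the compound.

mol C = 5.861 g CO₂ ÷ 44.009 g/mol = 0.13318 mol
mol H = 2 × 3.599 g H₂O ÷ 18.015 g/mol = 0.39956 mol
mol N = 2 × 0.6218 g N₂ ÷ 28.014 g/mol = 0.044392 mol
Divide by the smallest (0.044392 mol): C 3.000, H 9.001, N 1.000

C3H9N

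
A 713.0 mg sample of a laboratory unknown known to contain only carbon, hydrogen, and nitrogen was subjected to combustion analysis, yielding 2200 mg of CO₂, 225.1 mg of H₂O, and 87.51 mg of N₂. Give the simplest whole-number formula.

mol C = 2.200 g CO₂ ÷ 44.009 g/mol = 0.049990 mol
mol H = 2 × 0.2251 g H₂O ÷ 18.015 g/mol = 0.024990 mol
mol N = 2 × 0.08751 g N₂ ÷ 28.014 g/mol = 0.0062476 mol
Divide by the smallest (0.0062476 mol): C 8.001, H 4.000, N 1.000

C8H4N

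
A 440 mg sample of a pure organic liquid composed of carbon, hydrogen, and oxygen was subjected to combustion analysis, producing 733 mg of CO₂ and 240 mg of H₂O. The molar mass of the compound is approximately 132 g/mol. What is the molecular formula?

C5H8O4

mol C = 0.733 g CO₂ ÷ 44.009 g/mol = 0.01666 mol
mol H = 2 × 0.240 g H₂O ÷ 18.015 g/mol = 0.02664 mol
mass O = 0.440 − (0.2001 + 0.02686) = 0.2131 g → mol O = 0.2131 ÷ 15.999 = 0.01332 mol
Divide by the smallest (0.01332 mol): C 1.251, H 2.000, O 1.000
Multiplying each by 4 gives whole numbers: C 5.00, H 8.00, O 4.00
Empirical formula: C5H8O4
Empirical-formula mass = 132.12 g/mol; 132 ÷ 132.12 ≈ 1, so the molecular formula is C5H8O4.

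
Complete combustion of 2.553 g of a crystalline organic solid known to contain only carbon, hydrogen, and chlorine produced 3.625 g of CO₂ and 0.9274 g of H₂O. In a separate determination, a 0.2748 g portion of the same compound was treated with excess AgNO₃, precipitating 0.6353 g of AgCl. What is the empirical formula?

mol C = 3.625 g CO₂ ÷ 44.009 g/mol = 0.082370 mol
mol H = 2 × 0.9274 g H₂O ÷ 18.015 g/mol = 0.10296 mol
From the AgCl data: mol Cl per gram of compound = (0.6353 ÷ 143.318) ÷ 0.2748 = 0.016131 mol/g, so in the 2.553 g combustion sample mol Cl = 0.041182 mol
Divide by the smallest (0.041182 mol): C 2.000, H 2.500, Cl 1.000
Multiplying each by 2 gives whole numbers: C 4.00, H 5.00, Cl 2.00

C4H5Cl2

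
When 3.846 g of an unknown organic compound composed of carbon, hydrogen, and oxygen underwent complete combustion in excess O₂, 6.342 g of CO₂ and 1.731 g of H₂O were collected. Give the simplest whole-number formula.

mol C = 6.342 g CO₂ ÷ 44.009 g/mol = 0.14411 mol
mol H = 2 × 1.731 g H₂O ÷ 18.015 g/mol = 0.19217 mol
mass O = 3.846 − (1.7309 + 0.19371) = 1.9214 g → mol O = 1.9214 ÷ 15.999 = 0.12010 mol
Divide by the smallest (0.12010 mol): C 1.200, H 1.600, O 1.000
Multiplying each by 5 gives whole numbers: C 6.00, H 8.00, O 5.00

C6H8O5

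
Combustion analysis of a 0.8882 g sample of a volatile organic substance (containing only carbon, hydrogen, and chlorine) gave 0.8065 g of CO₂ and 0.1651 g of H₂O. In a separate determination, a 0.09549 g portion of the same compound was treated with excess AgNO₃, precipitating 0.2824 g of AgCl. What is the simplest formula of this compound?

mol C = 0.8065 g CO₂ ÷ 44.009 g/mol = 0.018326 mol
mol H = 2 × 0.1651 g H₂O ÷ 18.015 g/mol = 0.018329 mol
From the AgCl data: mol Cl per gram of compound = (0.2824 ÷ 143.318) ÷ 0.09549 = 0.020635 mol/g, so in the 0.8882 g combustion sample mol Cl = 0.018328 mol
Divide by the smallest (0.018326 mol): C 1.000, H 1.000, Cl 1.000

CHCl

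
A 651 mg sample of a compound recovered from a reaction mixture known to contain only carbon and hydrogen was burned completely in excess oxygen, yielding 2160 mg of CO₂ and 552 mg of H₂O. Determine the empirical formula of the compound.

C4H5

mol C = 2.16 g CO₂ ÷ 44.009 g/mol = 0.04908 mol
mol H = 2 × 0.552 g H₂O ÷ 18.015 g/mol = 0.06128 mol
Divide by the smallest (0.04908 mol): C 1.000, H 1.249
Multiplying each by 4 gives whole numbers: C 4.00, H 4.99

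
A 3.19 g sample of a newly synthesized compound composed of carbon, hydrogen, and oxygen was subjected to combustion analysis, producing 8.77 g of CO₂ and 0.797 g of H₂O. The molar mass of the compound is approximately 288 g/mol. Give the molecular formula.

mol C = 8.77 g CO₂ ÷ 44.009 g/mol = 0.1993 mol
mol H = 2 × 0.797 g H₂O ÷ 18.015 g/mol = 0.08848 mol
mass O = 3.19 − (2.394 + 0.08919) = 0.7073 g → mol O = 0.7073 ÷ 15.999 = 0.04421 mol
Divide by the smallest (0.04421 mol): C 4.508, H 2.001, O 1.000
Multiplying each by 2 gives whole numbers: C 9.02, H 4.00, O 2.00
Empirical formula: C9H4O2
Empirical-formula mass = 144.13 g/mol; 288 ÷ 144.13 ≈ 2, so the molecular formula is C18H8O4.

C18H8O4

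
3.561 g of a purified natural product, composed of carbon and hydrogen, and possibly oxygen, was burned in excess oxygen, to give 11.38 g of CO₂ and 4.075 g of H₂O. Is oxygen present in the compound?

mol C = 11.38 g CO₂ ÷ 44.009 g/mol = 0.25858 mol
mol H = 2 × 4.075 g H₂O ÷ 18.015 g/mol = 0.45240 mol
C and H together account for 3.5619 g — essentially the entire 3.561 g sample — so the compound contains no oxygen.

no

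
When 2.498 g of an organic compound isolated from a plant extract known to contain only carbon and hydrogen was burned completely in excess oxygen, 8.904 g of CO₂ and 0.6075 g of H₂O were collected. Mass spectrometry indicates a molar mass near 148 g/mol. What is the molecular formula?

C12H4

mol C = 8.904 g CO₂ ÷ 44.009 g/mol = 0.20232 mol
mol H = 2 × 0.6075 g H₂O ÷ 18.015 g/mol = 0.067444 mol
Divide by the smallest (0.067444 mol): C 3.000, H 1.000
Empirical formula: C3H
Empirical-formula mass = 37.04 g/mol; 148 ÷ 37.04 ≈ 4, so the molecular formula is C12H4.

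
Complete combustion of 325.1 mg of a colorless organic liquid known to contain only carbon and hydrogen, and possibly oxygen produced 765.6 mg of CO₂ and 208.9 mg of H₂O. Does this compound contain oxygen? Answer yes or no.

mol C = 0.7656 g CO₂ ÷ 44.009 g/mol = 0.017396 mol
mol H = 2 × 0.2089 g H₂O ÷ 18.015 g/mol = 0.023192 mol
C and H account for only 0.23233 g of the 0.3251 g sample; the remaining 0.092774 g must be oxygen.

yes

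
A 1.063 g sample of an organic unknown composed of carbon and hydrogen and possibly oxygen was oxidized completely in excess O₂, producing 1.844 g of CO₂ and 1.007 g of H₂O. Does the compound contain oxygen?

yes

mol C = 1.844 g CO₂ ÷ 44.009 g/mol = 0.041901 mol
mol H = 2 × 1.007 g H₂O ÷ 18.015 g/mol = 0.11180 mol
C and H account for only 0.61596 g of the 1.063 g sample; the remaining 0.44704 g must be oxygen.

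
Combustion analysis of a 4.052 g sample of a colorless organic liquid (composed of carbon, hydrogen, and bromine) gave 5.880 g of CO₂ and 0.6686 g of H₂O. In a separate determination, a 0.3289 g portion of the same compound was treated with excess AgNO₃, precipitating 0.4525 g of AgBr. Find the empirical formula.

C9H5Br2

mol C = 5.880 g CO₂ ÷ 44.009 g/mol = 0.13361 mol
mol H = 2 × 0.6686 g H₂O ÷ 18.015 g/mol = 0.074227 mol
From the AgBr data: mol Br per gram of compound = (0.4525 ÷ 187.772) ÷ 0.3289 = 0.0073270 mol/g, so in the 4.052 g combustion sample mol Br = 0.029689 mol
Divide by the smallest (0.029689 mol): C 4.500, H 2.500, Br 1.000
Multiplying each by 2 gives whole numbers: C 9.00, H 5.00, Br 2.00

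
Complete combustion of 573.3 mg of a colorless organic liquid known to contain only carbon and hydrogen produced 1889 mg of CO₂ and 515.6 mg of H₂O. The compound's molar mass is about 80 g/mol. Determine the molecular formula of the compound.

mol C = 1.889 g CO₂ ÷ 44.009 g/mol = 0.042923 mol
mol H = 2 × 0.5156 g H₂O ÷ 18.015 g/mol = 0.057241 mol
Divide by the smallest (0.042923 mol): C 1.000, H 1.334
Multiplying each by 3 gives whole numbers: C 3.00, H 4.00
Empirical formula: C3H4
Empirical-formula mass = 40.06 g/mol; 80 ÷ 40.06 ≈ 2, so the molecular formula is C6H8.

C6H8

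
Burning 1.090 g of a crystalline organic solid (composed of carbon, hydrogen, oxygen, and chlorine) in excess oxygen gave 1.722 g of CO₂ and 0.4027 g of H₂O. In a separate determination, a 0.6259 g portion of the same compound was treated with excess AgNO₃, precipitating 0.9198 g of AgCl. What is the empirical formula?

C7H8Cl2O2

mol C = 1.722 g CO₂ ÷ 44.009 g/mol = 0.039128 mol
mol H = 2 × 0.4027 g H₂O ÷ 18.015 g/mol = 0.044707 mol
From the AgCl data: mol Cl per gram of compound = (0.9198 ÷ 143.318) ÷ 0.6259 = 0.010254 mol/g, so in the 1.090 g combustion sample mol Cl = 0.011177 mol
mass O = 1.090 − (0.46997 + 0.045065 + 0.39621) = 0.17875 g → mol O = 0.17875 ÷ 15.999 = 0.011173 mol
Divide by the smallest (0.011173 mol): C 3.502, H 4.002, Cl 1.000, O 1.000
Multiplying each by 2 gives whole numbers: C 7.00, H 8.00, Cl 2.00, O 2.00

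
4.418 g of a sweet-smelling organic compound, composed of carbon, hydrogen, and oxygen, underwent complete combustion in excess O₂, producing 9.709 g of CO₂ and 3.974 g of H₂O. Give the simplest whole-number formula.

mol C = 9.709 g CO₂ ÷ 44.009 g/mol = 0.22061 mol
mol H = 2 × 3.974 g H₂O ÷ 18.015 g/mol = 0.44119 mol
mass O = 4.418 − (2.6498 + 0.44472) = 1.3235 g → mol O = 1.3235 ÷ 15.999 = 0.082723 mol
Divide by the smallest (0.082723 mol): C 2.667, H 5.333, O 1.000
Multiplying each by 3 gives whole numbers: C 8.00, H 16.00, O 3.00

C8H16O3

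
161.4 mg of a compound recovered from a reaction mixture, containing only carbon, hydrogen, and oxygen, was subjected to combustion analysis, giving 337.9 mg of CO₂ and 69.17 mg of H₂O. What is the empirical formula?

C2H2O

mol C = 0.3379 g CO₂ ÷ 44.009 g/mol = 0.0076780 mol
mol H = 2 × 0.06917 g H₂O ÷ 18.015 g/mol = 0.0076792 mol
mass O = 0.1614 − (0.092220 + 0.0077406) = 0.061439 g → mol O = 0.061439 ÷ 15.999 = 0.0038402 mol
Divide by the smallest (0.0038402 mol): C 1.999, H 2.000, O 1.000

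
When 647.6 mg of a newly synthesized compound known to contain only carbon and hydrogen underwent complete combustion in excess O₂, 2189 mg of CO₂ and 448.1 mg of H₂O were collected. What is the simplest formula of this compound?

CH

mol C = 2.189 g CO₂ ÷ 44.009 g/mol = 0.049740 mol
mol H = 2 × 0.4481 g H₂O ÷ 18.015 g/mol = 0.049747 mol
Divide by the smallest (0.049740 mol): C 1.000, H 1.000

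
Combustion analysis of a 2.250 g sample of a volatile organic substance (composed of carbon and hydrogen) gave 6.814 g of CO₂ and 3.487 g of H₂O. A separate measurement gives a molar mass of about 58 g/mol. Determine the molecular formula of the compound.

mol C = 6.814 g CO₂ ÷ 44.009 g/mol = 0.15483 mol
mol H = 2 × 3.487 g H₂O ÷ 18.015 g/mol = 0.38712 mol
Divide by the smallest (0.15483 mol): C 1.000, H 2.500
Multiplying each by 2 gives whole numbers: C 2.00, H 5.00
Empirical formula: C2H5
Empirical-formula mass = 29.06 g/mol; 58 ÷ 29.06 ≈ 2, so the molecular formula is C4H10.

C4H10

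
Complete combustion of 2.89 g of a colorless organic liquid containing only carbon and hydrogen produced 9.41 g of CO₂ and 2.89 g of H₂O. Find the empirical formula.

mol C = 9.41 g CO₂ ÷ 44.009 g/mol = 0.2138 mol
mol H = 2 × 2.89 g H₂O ÷ 18.015 g/mol = 0.3208 mol
Divide by the smallest (0.2138 mol): C 1.000, H 1.501
Multiplying each by 2 gives whole numbers: C 2.00, H 3.00

C2H3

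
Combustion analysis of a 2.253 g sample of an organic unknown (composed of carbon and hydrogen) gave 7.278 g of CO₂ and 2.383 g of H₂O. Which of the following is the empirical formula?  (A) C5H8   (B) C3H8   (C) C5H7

(A) C5H8

mol C = 7.278 g CO₂ ÷ 44.009 g/mol = 0.16538 mol
mol H = 2 × 2.383 g H₂O ÷ 18.015 g/mol = 0.26456 mol
Divide by the smallest (0.16538 mol): C 1.000, H 1.600
Multiplying each by 5 gives whole numbers: C 5.00, H 8.00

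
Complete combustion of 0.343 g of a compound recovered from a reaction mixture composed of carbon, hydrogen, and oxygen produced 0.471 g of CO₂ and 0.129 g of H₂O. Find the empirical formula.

mol C = 0.471 g CO₂ ÷ 44.009 g/mol = 0.01070 mol
mol H = 2 × 0.129 g H₂O ÷ 18.015 g/mol = 0.01432 mol
mass O = 0.343 − (0.1285 + 0.01444) = 0.2000 g → mol O = 0.2000 ÷ 15.999 = 0.01250 mol
Divide by the smallest (0.01070 mol): C 1.000, H 1.338, O 1.168
Multiplying each by 6 gives whole numbers: C 6.00, H 8.03, O 7.01

C6H8O7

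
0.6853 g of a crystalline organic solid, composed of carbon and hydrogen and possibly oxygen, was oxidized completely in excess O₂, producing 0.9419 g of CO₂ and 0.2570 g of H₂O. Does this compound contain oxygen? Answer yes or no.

mol C = 0.9419 g CO₂ ÷ 44.009 g/mol = 0.021402 mol
mol H = 2 × 0.2570 g H₂O ÷ 18.015 g/mol = 0.028532 mol
C and H account for only 0.28582 g of the 0.6853 g sample; the remaining 0.39948 g must be oxygen.

yes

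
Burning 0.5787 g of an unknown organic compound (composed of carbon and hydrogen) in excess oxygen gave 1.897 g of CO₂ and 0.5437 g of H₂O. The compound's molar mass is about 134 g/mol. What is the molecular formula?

mol C = 1.897 g CO₂ ÷ 44.009 g/mol = 0.043105 mol
mol H = 2 × 0.5437 g H₂O ÷ 18.015 g/mol = 0.060361 mol
Divide by the smallest (0.043105 mol): C 1.000, H 1.400
Multiplying each by 5 gives whole numbers: C 5.00, H 7.00
Empirical formula: C5H7
Empirical-formula mass = 67.11 g/mol; 134 ÷ 67.11 ≈ 2, so the molecular formula is C10H14.

C10H14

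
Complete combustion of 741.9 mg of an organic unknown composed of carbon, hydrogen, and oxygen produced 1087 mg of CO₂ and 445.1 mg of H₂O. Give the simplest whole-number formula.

mol C = 1.087 g CO₂ ÷ 44.009 g/mol = 0.024699 mol
mol H = 2 × 0.4451 g H₂O ÷ 18.015 g/mol = 0.049414 mol
mass O = 0.7419 − (0.29667 + 0.049810) = 0.39542 g → mol O = 0.39542 ÷ 15.999 = 0.024716 mol
Divide by the smallest (0.024699 mol): C 1.000, H 2.001, O 1.001

CH2O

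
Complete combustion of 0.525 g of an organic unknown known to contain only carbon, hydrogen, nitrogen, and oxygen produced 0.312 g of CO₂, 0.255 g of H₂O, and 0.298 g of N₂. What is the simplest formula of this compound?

mol C = 0.312 g CO₂ ÷ 44.009 g/mol = 0.007089 mol
mol H = 2 × 0.255 g H₂O ÷ 18.015 g/mol = 0.02831 mol
mol N = 2 × 0.298 g N₂ ÷ 28.014 g/mol = 0.02128 mol
mass O = 0.525 − (0.08515 + 0.02854 + 0.2980) = 0.1133 g → mol O = 0.1133 ÷ 15.999 = 0.007082 mol
Divide by the smallest (0.007082 mol): C 1.001, H 3.997, N 3.004, O 1.000

CH4N3O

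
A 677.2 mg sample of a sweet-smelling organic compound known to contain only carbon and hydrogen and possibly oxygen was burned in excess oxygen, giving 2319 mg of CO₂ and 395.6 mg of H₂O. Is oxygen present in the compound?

no

mol C = 2.319 g CO₂ ÷ 44.009 g/mol = 0.052694 mol
mol H = 2 × 0.3956 g H₂O ÷ 18.015 g/mol = 0.043919 mol
C and H together account for 0.67718 g — essentially the entire 0.6772 g sample — so the compound contains no oxygen.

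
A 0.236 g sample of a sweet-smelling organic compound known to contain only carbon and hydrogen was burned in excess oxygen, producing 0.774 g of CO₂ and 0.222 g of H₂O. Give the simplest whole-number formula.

mol C = 0.774 g CO₂ ÷ 44.009 g/mol = 0.01759 mol
mol H = 2 × 0.222 g H₂O ÷ 18.015 g/mol = 0.02465 mol
Divide by the smallest (0.01759 mol): C 1.000, H 1.401
Multiplying each by 5 gives whole numbers: C 5.00, H 7.01

C5H7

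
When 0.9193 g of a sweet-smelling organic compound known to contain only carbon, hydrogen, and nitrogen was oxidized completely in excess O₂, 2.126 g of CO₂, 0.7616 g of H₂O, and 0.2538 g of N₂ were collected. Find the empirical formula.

C8H14N3

mol C = 2.126 g CO₂ ÷ 44.009 g/mol = 0.048308 mol
mol H = 2 × 0.7616 g H₂O ÷ 18.015 g/mol = 0.084552 mol
mol N = 2 × 0.2538 g N₂ ÷ 28.014 g/mol = 0.018120 mol
Divide by the smallest (0.018120 mol): C 2.666, H 4.666, N 1.000
Multiplying each by 3 gives whole numbers: C 8.00, H 14.00, N 3.00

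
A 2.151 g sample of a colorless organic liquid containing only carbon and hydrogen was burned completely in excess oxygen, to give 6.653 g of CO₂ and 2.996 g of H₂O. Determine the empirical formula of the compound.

mol C = 6.653 g CO₂ ÷ 44.009 g/mol = 0.15117 mol
mol H = 2 × 2.996 g H₂O ÷ 18.015 g/mol = 0.33261 mol
Divide by the smallest (0.15117 mol): C 1.000, H 2.200
Multiplying each by 5 gives whole numbers: C 5.00, H 11.00

C5H11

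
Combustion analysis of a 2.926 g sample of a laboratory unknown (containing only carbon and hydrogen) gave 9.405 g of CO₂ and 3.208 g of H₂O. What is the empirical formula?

C3H5

mol C = 9.405 g CO₂ ÷ 44.009 g/mol = 0.21371 mol
mol H = 2 × 3.208 g H₂O ÷ 18.015 g/mol = 0.35615 mol
Divide by the smallest (0.21371 mol): C 1.000, H 1.667
Multiplying each by 3 gives whole numbers: C 3.00, H 5.00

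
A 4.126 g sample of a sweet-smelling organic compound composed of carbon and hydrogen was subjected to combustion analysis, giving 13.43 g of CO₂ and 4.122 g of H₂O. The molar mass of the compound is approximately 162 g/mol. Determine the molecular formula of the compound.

C12H18

mol C = 13.43 g CO₂ ÷ 44.009 g/mol = 0.30516 mol
mol H = 2 × 4.122 g H₂O ÷ 18.015 g/mol = 0.45762 mol
Divide by the smallest (0.30516 mol): C 1.000, H 1.500
Multiplying each by 2 gives whole numbers: C 2.00, H 3.00
Empirical formula: C2H3
Empirical-formula mass = 27.05 g/mol; 162 ÷ 27.05 ≈ 6, so the molecular formula is C12H18.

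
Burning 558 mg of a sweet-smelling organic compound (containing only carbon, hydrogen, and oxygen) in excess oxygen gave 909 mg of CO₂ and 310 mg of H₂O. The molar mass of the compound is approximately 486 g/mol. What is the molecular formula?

mol C = 0.909 g CO₂ ÷ 44.009 g/mol = 0.02065 mol
mol H = 2 × 0.310 g H₂O ÷ 18.015 g/mol = 0.03442 mol
mass O = 0.558 − (0.2481 + 0.03469) = 0.2752 g → mol O = 0.2752 ÷ 15.999 = 0.01720 mol
Divide by the smallest (0.01720 mol): C 1.201, H 2.001, O 1.000
Multiplying each by 5 gives whole numbers: C 6.00, H 10.00, O 5.00
Empirical formula: C6H10O5
Empirical-formula mass = 162.14 g/mol; 486 ÷ 162.14 ≈ 3, so the molecular formula is C18H30O15.

C18H30O15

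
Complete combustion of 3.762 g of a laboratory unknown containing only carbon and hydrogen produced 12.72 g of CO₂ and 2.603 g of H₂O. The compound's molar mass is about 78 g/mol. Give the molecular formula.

C6H6

mol C = 12.72 g CO₂ ÷ 44.009 g/mol = 0.28903 mol
mol H = 2 × 2.603 g H₂O ÷ 18.015 g/mol = 0.28898 mol
Divide by the smallest (0.28898 mol): C 1.000, H 1.000
Empirical formula: CH
Empirical-formula mass = 13.02 g/mol; 78 ÷ 13.02 ≈ 6, so the molecular formula is C6H6.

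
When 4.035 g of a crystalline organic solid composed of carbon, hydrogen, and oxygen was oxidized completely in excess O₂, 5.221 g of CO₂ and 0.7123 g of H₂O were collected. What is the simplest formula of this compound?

C3H2O4

mol C = 5.221 g CO₂ ÷ 44.009 g/mol = 0.11863 mol
mol H = 2 × 0.7123 g H₂O ÷ 18.015 g/mol = 0.079079 mol
mass O = 4.035 − (1.4249 + 0.079711) = 2.5304 g → mol O = 2.5304 ÷ 15.999 = 0.15816 mol
Divide by the smallest (0.079079 mol): C 1.500, H 1.000, O 2.000
Multiplying each by 2 gives whole numbers: C 3.00, H 2.00, O 4.00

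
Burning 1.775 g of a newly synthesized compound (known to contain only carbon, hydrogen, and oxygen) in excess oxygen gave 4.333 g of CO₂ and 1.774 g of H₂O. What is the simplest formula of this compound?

C4H8O

mol C = 4.333 g CO₂ ÷ 44.009 g/mol = 0.098457 mol
mol H = 2 × 1.774 g H₂O ÷ 18.015 g/mol = 0.19695 mol
mass O = 1.775 − (1.1826 + 0.19852) = 0.39391 g → mol O = 0.39391 ÷ 15.999 = 0.024621 mol
Divide by the smallest (0.024621 mol): C 3.999, H 7.999, O 1.000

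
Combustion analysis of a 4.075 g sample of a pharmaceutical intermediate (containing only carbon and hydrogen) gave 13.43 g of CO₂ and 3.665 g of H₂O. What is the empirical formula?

mol C = 13.43 g CO₂ ÷ 44.009 g/mol = 0.30516 mol
mol H = 2 × 3.665 g H₂O ÷ 18.015 g/mol = 0.40688 mol
Divide by the smallest (0.30516 mol): C 1.000, H 1.333
Multiplying each by 3 gives whole numbers: C 3.00, H 4.00

C3H4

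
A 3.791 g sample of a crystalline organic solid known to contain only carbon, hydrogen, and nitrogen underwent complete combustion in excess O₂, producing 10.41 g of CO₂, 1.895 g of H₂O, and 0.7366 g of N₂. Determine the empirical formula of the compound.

mol C = 10.41 g CO₂ ÷ 44.009 g/mol = 0.23654 mol
mol H = 2 × 1.895 g H₂O ÷ 18.015 g/mol = 0.21038 mol
mol N = 2 × 0.7366 g N₂ ÷ 28.014 g/mol = 0.052588 mol
Divide by the smallest (0.052588 mol): C 4.498, H 4.001, N 1.000
Multiplying each by 2 gives whole numbers: C 9.00, H 8.00, N 2.00

C9H8N2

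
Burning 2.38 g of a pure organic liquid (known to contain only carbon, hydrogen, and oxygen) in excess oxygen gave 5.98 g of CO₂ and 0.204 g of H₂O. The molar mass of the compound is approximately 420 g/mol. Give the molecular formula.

mol C = 5.98 g CO₂ ÷ 44.009 g/mol = 0.1359 mol
mol H = 2 × 0.204 g H₂O ÷ 18.015 g/mol = 0.02265 mol
mass O = 2.38 − (1.632 + 0.02283) = 0.7251 g → mol O = 0.7251 ÷ 15.999 = 0.04532 mol
Divide by the smallest (0.02265 mol): C 6.000, H 1.000, O 2.001
Empirical formula: C6HO2
Empirical-formula mass = 105.07 g/mol; 420 ÷ 105.07 ≈ 4, so the molecular formula is C24H4O8.

C24H4O8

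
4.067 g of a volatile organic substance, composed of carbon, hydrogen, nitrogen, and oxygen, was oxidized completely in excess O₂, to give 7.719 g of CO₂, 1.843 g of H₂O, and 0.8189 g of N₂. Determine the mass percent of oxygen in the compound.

22.99%

mol C = 7.719 g CO₂ ÷ 44.009 g/mol = 0.17540 mol
mol H = 2 × 1.843 g H₂O ÷ 18.015 g/mol = 0.20461 mol
mol N = 2 × 0.8189 g N₂ ÷ 28.014 g/mol = 0.058464 mol
mass O = 4.067 − (2.1067 + 0.20624 + 0.81890) = 0.93518 g → mol O = 0.93518 ÷ 15.999 = 0.058452 mol
mass % O = 0.93518 g ÷ 4.067 g × 100%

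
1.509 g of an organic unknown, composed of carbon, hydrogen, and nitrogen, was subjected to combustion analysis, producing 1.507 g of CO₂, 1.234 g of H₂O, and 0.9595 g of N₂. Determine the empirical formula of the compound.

mol C = 1.507 g CO₂ ÷ 44.009 g/mol = 0.034243 mol
mol H = 2 × 1.234 g H₂O ÷ 18.015 g/mol = 0.13700 mol
mol N = 2 × 0.9595 g N₂ ÷ 28.014 g/mol = 0.068501 mol
Divide by the smallest (0.034243 mol): C 1.000, H 4.001, N 2.000

CH4N2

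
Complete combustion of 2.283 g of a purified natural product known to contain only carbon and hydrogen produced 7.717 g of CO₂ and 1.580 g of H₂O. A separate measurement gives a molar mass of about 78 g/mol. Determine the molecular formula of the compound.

C6H6

mol C = 7.717 g CO₂ ÷ 44.009 g/mol = 0.17535 mol
mol H = 2 × 1.580 g H₂O ÷ 18.015 g/mol = 0.17541 mol
Divide by the smallest (0.17535 mol): C 1.000, H 1.000
Empirical formula: CH
Empirical-formula mass = 13.02 g/mol; 78 ÷ 13.02 ≈ 6, so the molecular formula is C6H6.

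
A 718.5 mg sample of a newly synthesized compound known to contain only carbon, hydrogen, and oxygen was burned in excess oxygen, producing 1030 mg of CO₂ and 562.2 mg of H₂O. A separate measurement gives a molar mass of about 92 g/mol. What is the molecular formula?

C3H8O3

mol C = 1.030 g CO₂ ÷ 44.009 g/mol = 0.023404 mol
mol H = 2 × 0.5622 g H₂O ÷ 18.015 g/mol = 0.062415 mol
mass O = 0.7185 − (0.28111 + 0.062914) = 0.37448 g → mol O = 0.37448 ÷ 15.999 = 0.023406 mol
Divide by the smallest (0.023404 mol): C 1.000, H 2.667, O 1.000
Multiplying each by 3 gives whole numbers: C 3.00, H 8.00, O 3.00
Empirical formula: C3H8O3
Empirical-formula mass = 92.09 g/mol; 92 ÷ 92.09 ≈ 1, so the molecular formula is C3H8O3.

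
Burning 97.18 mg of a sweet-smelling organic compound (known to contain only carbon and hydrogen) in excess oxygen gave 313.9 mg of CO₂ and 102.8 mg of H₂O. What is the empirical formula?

mol C = 0.3139 g CO₂ ÷ 44.009 g/mol = 0.0071326 mol
mol H = 2 × 0.1028 g H₂O ÷ 18.015 g/mol = 0.011413 mol
Divide by the smallest (0.0071326 mol): C 1.000, H 1.600
Multiplying each by 5 gives whole numbers: C 5.00, H 8.00

C5H8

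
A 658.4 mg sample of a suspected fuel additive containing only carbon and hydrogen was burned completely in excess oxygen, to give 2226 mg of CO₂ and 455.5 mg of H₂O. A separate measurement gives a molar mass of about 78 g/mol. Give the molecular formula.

C6H6

mol C = 2.226 g CO₂ ÷ 44.009 g/mol = 0.050581 mol
mol H = 2 × 0.4555 g H₂O ÷ 18.015 g/mol = 0.050569 mol
Divide by the smallest (0.050569 mol): C 1.000, H 1.000
Empirical formula: CH
Empirical-formula mass = 13.02 g/mol; 78 ÷ 13.02 ≈ 6, so the molecular formula is C6H6.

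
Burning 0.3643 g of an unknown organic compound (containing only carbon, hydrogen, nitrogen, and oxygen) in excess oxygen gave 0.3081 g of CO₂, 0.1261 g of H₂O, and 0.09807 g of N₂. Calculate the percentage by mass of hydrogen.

3.87%

mol C = 0.3081 g CO₂ ÷ 44.009 g/mol = 0.0070008 mol
mol H = 2 × 0.1261 g H₂O ÷ 18.015 g/mol = 0.013999 mol
mol N = 2 × 0.09807 g N₂ ÷ 28.014 g/mol = 0.0070015 mol
mass O = 0.3643 − (0.084087 + 0.014111 + 0.098070) = 0.16803 g → mol O = 0.16803 ÷ 15.999 = 0.010503 mol
mass % H = 0.014111 g ÷ 0.3643 g × 100%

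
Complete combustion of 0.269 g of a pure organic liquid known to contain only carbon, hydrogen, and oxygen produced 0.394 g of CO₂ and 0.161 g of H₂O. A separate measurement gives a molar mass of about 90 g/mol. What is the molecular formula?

mol C = 0.394 g CO₂ ÷ 44.009 g/mol = 0.008953 mol
mol H = 2 × 0.161 g H₂O ÷ 18.015 g/mol = 0.01787 mol
mass O = 0.269 − (0.1075 + 0.01802) = 0.1435 g → mol O = 0.1435 ÷ 15.999 = 0.008966 mol
Divide by the smallest (0.008953 mol): C 1.000, H 1.996, O 1.002
Empirical formula: CH2O
Empirical-formula mass = 30.03 g/mol; 90 ÷ 30.03 ≈ 3, so the molecular formula is C3H6O3.

C3H6O3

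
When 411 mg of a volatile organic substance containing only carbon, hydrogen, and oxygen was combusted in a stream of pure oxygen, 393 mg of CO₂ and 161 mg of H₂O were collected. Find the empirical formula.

mol C = 0.393 g CO₂ ÷ 44.009 g/mol = 0.008930 mol
mol H = 2 × 0.161 g H₂O ÷ 18.015 g/mol = 0.01787 mol
mass O = 0.411 − (0.1073 + 0.01802) = 0.2857 g → mol O = 0.2857 ÷ 15.999 = 0.01786 mol
Divide by the smallest (0.008930 mol): C 1.000, H 2.002, O 2.000

CH2O2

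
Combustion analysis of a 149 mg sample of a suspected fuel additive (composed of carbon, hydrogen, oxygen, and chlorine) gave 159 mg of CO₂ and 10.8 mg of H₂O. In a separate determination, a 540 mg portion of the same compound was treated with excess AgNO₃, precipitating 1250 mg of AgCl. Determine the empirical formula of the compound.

C3HCl2O

mol C = 0.159 g CO₂ ÷ 44.009 g/mol = 0.003613 mol
mol H = 2 × 0.0108 g H₂O ÷ 18.015 g/mol = 0.001199 mol
From the AgCl data: mol Cl per gram of compound = (1.25 ÷ 143.318) ÷ 0.540 = 0.01615 mol/g, so in the 0.149 g combustion sample mol Cl = 0.002407 mol
mass O = 0.149 − (0.04339 + 0.001209 + 0.08531) = 0.01908 g → mol O = 0.01908 ÷ 15.999 = 0.001193 mol
Divide by the smallest (0.001193 mol): C 3.029, H 1.005, Cl 2.018, O 1.000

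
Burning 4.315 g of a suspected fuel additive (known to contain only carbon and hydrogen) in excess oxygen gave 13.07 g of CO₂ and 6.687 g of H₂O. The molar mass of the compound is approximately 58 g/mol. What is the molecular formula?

mol C = 13.07 g CO₂ ÷ 44.009 g/mol = 0.29698 mol
mol H = 2 × 6.687 g H₂O ÷ 18.015 g/mol = 0.74238 mol
Divide by the smallest (0.29698 mol): C 1.000, H 2.500
Multiplying each by 2 gives whole numbers: C 2.00, H 5.00
Empirical formula: C2H5
Empirical-formula mass = 29.06 g/mol; 58 ÷ 29.06 ≈ 2, so the molecular formula is C4H10.

C4H10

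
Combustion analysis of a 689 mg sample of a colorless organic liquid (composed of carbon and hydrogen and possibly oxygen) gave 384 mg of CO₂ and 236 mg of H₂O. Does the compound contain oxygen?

mol C = 0.384 g CO₂ ÷ 44.009 g/mol = 0.008725 mol
mol H = 2 × 0.236 g H₂O ÷ 18.015 g/mol = 0.02620 mol
C and H account for only 0.1312 g of the 0.689 g sample; the remaining 0.5578 g must be oxygen.

yes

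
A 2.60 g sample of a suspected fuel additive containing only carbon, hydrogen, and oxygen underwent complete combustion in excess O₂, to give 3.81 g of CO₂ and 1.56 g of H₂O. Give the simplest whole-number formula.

mol C = 3.81 g CO₂ ÷ 44.009 g/mol = 0.08657 mol
mol H = 2 × 1.56 g H₂O ÷ 18.015 g/mol = 0.1732 mol
mass O = 2.60 − (1.040 + 0.1746) = 1.386 g → mol O = 1.386 ÷ 15.999 = 0.08661 mol
Divide by the smallest (0.08657 mol): C 1.000, H 2.000, O 1.000

CH2O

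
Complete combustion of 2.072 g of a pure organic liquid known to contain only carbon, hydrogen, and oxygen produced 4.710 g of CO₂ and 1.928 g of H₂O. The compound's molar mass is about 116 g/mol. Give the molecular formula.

C6H12O2

mol C = 4.710 g CO₂ ÷ 44.009 g/mol = 0.10702 mol
mol H = 2 × 1.928 g H₂O ÷ 18.015 g/mol = 0.21404 mol
mass O = 2.072 − (1.2855 + 0.21576) = 0.57078 g → mol O = 0.57078 ÷ 15.999 = 0.035676 mol
Divide by the smallest (0.035676 mol): C 3.000, H 6.000, O 1.000
Empirical formula: C3H6O
Empirical-formula mass = 58.08 g/mol; 116 ÷ 58.08 ≈ 2, so the molecular formula is C6H12O2.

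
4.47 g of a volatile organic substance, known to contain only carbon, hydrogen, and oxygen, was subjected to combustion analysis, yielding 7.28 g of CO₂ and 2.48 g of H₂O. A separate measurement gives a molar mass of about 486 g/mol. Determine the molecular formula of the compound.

C18H30O15

mol C = 7.28 g CO₂ ÷ 44.009 g/mol = 0.1654 mol
mol H = 2 × 2.48 g H₂O ÷ 18.015 g/mol = 0.2753 mol
mass O = 4.47 − (1.987 + 0.2775) = 2.206 g → mol O = 2.206 ÷ 15.999 = 0.1379 mol
Divide by the smallest (0.1379 mol): C 1.200, H 1.997, O 1.000
Multiplying each by 5 gives whole numbers: C 6.00, H 9.99, O 5.00
Empirical formula: C6H10O5
Empirical-formula mass = 162.14 g/mol; 486 ÷ 162.14 ≈ 3, so the molecular formula is C18H30O15.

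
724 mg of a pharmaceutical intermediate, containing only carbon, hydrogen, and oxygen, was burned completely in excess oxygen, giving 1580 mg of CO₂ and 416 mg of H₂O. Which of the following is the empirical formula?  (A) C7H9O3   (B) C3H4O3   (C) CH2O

(A) C7H9O3

mol C = 1.58 g CO₂ ÷ 44.009 g/mol = 0.03590 mol
mol H = 2 × 0.416 g H₂O ÷ 18.015 g/mol = 0.04618 mol
mass O = 0.724 − (0.4312 + 0.04655) = 0.2462 g → mol O = 0.2462 ÷ 15.999 = 0.01539 mol
Divide by the smallest (0.01539 mol): C 2.333, H 3.001, O 1.000
Multiplying each by 3 gives whole numbers: C 7.00, H 9.00, O 3.00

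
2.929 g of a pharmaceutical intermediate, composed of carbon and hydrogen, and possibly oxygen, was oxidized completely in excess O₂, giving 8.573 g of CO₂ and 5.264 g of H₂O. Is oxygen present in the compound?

no

mol C = 8.573 g CO₂ ÷ 44.009 g/mol = 0.19480 mol
mol H = 2 × 5.264 g H₂O ÷ 18.015 g/mol = 0.58440 mol
C and H together account for 2.9288 g — essentially the entire 2.929 g sample — so the compound contains no oxygen.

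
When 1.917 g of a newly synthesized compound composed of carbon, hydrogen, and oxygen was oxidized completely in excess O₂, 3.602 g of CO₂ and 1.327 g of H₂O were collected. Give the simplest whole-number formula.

mol C = 3.602 g CO₂ ÷ 44.009 g/mol = 0.081847 mol
mol H = 2 × 1.327 g H₂O ÷ 18.015 g/mol = 0.14732 mol
mass O = 1.917 − (0.98306 + 0.14850) = 0.78544 g → mol O = 0.78544 ÷ 15.999 = 0.049093 mol
Divide by the smallest (0.049093 mol): C 1.667, H 3.001, O 1.000
Multiplying each by 3 gives whole numbers: C 5.00, H 9.00, O 3.00

C5H9O3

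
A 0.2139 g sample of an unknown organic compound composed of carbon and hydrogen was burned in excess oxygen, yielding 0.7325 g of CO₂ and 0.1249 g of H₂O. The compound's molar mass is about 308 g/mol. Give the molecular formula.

mol C = 0.7325 g CO₂ ÷ 44.009 g/mol = 0.016644 mol
mol H = 2 × 0.1249 g H₂O ÷ 18.015 g/mol = 0.013866 mol
Divide by the smallest (0.013866 mol): C 1.200, H 1.000
Multiplying each by 5 gives whole numbers: C 6.00, H 5.00
Empirical formula: C6H5
Empirical-formula mass = 77.11 g/mol; 308 ÷ 77.11 ≈ 4, so the molecular formula is C24H20.

C24H20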